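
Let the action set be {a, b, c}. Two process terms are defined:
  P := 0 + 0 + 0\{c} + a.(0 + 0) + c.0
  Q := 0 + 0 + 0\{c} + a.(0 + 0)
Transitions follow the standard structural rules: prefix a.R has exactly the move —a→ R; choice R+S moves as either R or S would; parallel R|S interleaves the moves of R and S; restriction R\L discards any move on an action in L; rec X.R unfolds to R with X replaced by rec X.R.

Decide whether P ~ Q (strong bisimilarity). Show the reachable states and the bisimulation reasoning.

not bisimilar

Reachable graph of P (3 states):
  p0 = 0 + 0 + 0\{c} + a.(0 + 0) + c.0 ⊢ -a-> p1, -c-> p2
  p1 = 0 + 0 ⊢ ·
  p2 = 0 ⊢ ·
Reachable graph of Q (2 states):
  q0 = 0 + 0 + 0\{c} + a.(0 + 0) ⊢ -a-> q1
  q1 = 0 + 0 ⊢ ·
Bisimilarity quotient blocks:
  B0 = {p0}
  B1 = {p1, p2, q1}
  B2 = {q0}
p0 ∈ B0, q0 ∈ B2 → different blocks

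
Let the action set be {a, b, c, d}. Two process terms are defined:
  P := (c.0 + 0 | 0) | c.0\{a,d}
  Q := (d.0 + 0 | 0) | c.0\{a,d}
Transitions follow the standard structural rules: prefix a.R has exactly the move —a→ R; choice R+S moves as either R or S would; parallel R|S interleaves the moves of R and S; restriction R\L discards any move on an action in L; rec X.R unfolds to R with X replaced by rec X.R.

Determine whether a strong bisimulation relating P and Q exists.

Reachable graph of P (4 states):
  m0 = (c.0 + 0 | 0) | c.0\{a,d} ⊢ ··c··> m1, ··c··> m2
  m1 = (c.0 + 0 | 0) | 0\{a,d} ⊢ ··c··> m3
  m2 = 0 | c.0\{a,d} ⊢ ··c··> m3
  m3 = 0 | 0\{a,d} ⊢ deadlocked
Reachable graph of Q (4 states):
  n0 = (d.0 + 0 | 0) | c.0\{a,d} ⊢ ··c··> n1, ··d··> n2
  n1 = (d.0 + 0 | 0) | 0\{a,d} ⊢ ··d··> n3
  n2 = 0 | c.0\{a,d} ⊢ ··c··> n3
  n3 = 0 | 0\{a,d} ⊢ deadlocked
Coarsest stable partition (strong bisimilarity classes):
  B0 = {m0}
  B1 = {m1, m2, n2}
  B2 = {m3, n3}
  B3 = {n0}
  B4 = {n1}
m0 ∈ B0, n0 ∈ B3 → different blocks

NO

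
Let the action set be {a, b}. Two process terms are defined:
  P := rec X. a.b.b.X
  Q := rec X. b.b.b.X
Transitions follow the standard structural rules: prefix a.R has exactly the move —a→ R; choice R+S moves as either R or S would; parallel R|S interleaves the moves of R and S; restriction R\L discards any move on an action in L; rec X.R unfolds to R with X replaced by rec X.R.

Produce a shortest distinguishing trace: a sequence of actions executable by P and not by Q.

a

Reachable graph of P (3 states):
  m0 = rec X. a.b.b.X ⊢ =a=> m1
  m1 = b.b.(rec X. a.b.b.X) ⊢ =b=> m2
  m2 = b.(rec X. a.b.b.X) ⊢ =b=> m0
Reachable graph of Q (3 states):
  n0 = rec X. b.b.b.X ⊢ =b=> n1
  n1 = b.b.(rec X. b.b.b.X) ⊢ =b=> n2
  n2 = b.(rec X. b.b.b.X) ⊢ =b=> n0
Trace ⟨a⟩ through P, begin at {m0}:
  [1] a ⇒ {m1}
  — P admits the full trace.
Trace ⟨a⟩ through Q, begin at {n0}:
  [1] a ⇒ no successor for Q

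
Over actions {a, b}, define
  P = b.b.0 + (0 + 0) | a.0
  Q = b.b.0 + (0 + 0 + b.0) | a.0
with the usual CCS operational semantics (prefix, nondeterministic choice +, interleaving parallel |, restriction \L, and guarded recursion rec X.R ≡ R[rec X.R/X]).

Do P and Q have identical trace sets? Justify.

trace-distinct — witness ⟨ab⟩

P's transition system — 4 states:
  s0 = b.b.0 + (0 + 0) | a.0 has moves --a--▸ s1, --b--▸ s2
  s1 = (0 + 0) | 0 has moves stopped
  s2 = b.0 has moves --b--▸ s3
  s3 = 0 has moves stopped
Q's transition system — 6 states:
  t0 = b.b.0 + (0 + 0 + b.0) | a.0 has moves --a--▸ t1, --b--▸ t2, --b--▸ t3
  t1 = (0 + 0 + b.0) | 0 has moves --b--▸ t4
  t2 = 0 | a.0 has moves --a--▸ t4
  t3 = b.0 has moves --b--▸ t5
  t4 = 0 | 0 has moves stopped
  t5 = 0 has moves stopped
Trace ⟨ab⟩ through Q, begin at {t0}:
  step 1 (a): {t1}
  step 2 (b): {t4}
  Q completes σ.
Trace ⟨ab⟩ through P, begin at {s0}:
  step 1 (a): {s1}
  step 2 (b): ∅ (P stuck)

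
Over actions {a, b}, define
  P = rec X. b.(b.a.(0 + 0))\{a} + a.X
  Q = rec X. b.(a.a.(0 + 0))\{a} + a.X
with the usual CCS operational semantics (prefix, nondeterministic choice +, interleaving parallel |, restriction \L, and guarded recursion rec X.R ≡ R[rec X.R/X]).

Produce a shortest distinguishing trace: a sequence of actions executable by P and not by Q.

bb

P's transition system — 3 states:
  s0 = rec X. b.(b.a.(0 + 0))\{a} + a.X :: ··a··> s0, ··b··> s1
  s1 = (b.a.(0 + 0))\{a} :: ··b··> s2
  s2 = (a.(0 + 0))\{a} :: stopped
Q's transition system — 2 states:
  t0 = rec X. b.(a.a.(0 + 0))\{a} + a.X :: ··a··> t0, ··b··> t1
  t1 = (a.a.(0 + 0))\{a} :: stopped
Trace ⟨bb⟩ through P, begin at {s0}:
  step 1 (b): {s1}
  step 2 (b): {s2}
  — P admits the full trace.
Trace ⟨bb⟩ through Q, begin at {t0}:
  step 1 (b): {t1}
  step 2 (b): ∅ (Q stuck)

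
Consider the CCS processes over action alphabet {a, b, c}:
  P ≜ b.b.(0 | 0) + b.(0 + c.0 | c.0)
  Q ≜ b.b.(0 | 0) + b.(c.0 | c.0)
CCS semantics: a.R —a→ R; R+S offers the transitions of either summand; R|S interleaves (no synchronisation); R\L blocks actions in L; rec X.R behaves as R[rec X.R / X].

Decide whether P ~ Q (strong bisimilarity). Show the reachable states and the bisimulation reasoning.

YES

P's transition system — 6 states:
  u0 = b.b.(0 | 0) + b.(0 + c.0 | c.0) ⊢ =b=> u1, =b=> u2
  u1 = 0 + c.0 | c.0 ⊢ =c=> u3, =c=> u4
  u2 = b.(0 | 0) ⊢ =b=> u5
  u3 = 0 | c.0 ⊢ =c=> u5
  u4 = c.0 | 0 ⊢ =c=> u5
  u5 = 0 | 0 ⊢ stopped
Q's transition system — 6 states:
  v0 = b.b.(0 | 0) + b.(c.0 | c.0) ⊢ =b=> v1, =b=> v2
  v1 = b.(0 | 0) ⊢ =b=> v3
  v2 = c.0 | c.0 ⊢ =c=> v4, =c=> v5
  v3 = 0 | 0 ⊢ stopped
  v4 = 0 | c.0 ⊢ =c=> v3
  v5 = c.0 | 0 ⊢ =c=> v3
Coarsest stable partition (strong bisimilarity classes):
  B0 = {u0, v0}
  B1 = {u2, v1}
  B2 = {u5, v3}
  B3 = {u1, v2}
  B4 = {u3, u4, v4, v5}
u0 ∈ B0, v0 ∈ B0 → same block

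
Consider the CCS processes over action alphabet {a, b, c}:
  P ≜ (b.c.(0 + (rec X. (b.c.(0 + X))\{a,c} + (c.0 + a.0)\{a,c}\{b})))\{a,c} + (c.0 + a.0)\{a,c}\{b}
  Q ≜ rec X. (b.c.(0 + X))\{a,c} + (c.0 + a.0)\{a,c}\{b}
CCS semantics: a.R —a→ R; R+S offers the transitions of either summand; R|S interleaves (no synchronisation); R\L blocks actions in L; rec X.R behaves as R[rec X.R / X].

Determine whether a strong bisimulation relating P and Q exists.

bisimilar

LTS(P): 2 reachable states
  p0 = (b.c.(0 + (rec X. (b.c.(0 + X))\{a,c} + (c.0 + a.0)\{a,c}\{b})))\{a,c} + (c.0 + a.0)\{a,c}\{b} | —b→ p1
  p1 = (c.(0 + (rec X. (b.c.(0 + X))\{a,c} + (c.0 + a.0)\{a,c}\{b})))\{a,c} | ·
LTS(Q): 2 reachable states
  q0 = rec X. (b.c.(0 + X))\{a,c} + (c.0 + a.0)\{a,c}\{b} | —b→ q1
  q1 = (c.(0 + (rec X. (b.c.(0 + X))\{a,c} + (c.0 + a.0)\{a,c}\{b})))\{a,c} | ·
Coarsest stable partition (strong bisimilarity classes):
  B0 = {p0, q0}
  B1 = {p1, q1}
p0 ∈ B0, q0 ∈ B0 → same block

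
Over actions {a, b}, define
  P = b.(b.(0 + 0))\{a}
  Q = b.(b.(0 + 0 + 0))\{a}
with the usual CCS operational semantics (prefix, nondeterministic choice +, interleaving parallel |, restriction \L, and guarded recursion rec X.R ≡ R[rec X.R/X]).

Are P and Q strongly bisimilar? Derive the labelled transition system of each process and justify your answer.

P's transition system — 3 states:
  m0 = b.(b.(0 + 0))\{a} → --b--▸ m1
  m1 = (b.(0 + 0))\{a} → --b--▸ m2
  m2 = (0 + 0)\{a} → stopped
Q's transition system — 3 states:
  n0 = b.(b.(0 + 0 + 0))\{a} → --b--▸ n1
  n1 = (b.(0 + 0 + 0))\{a} → --b--▸ n2
  n2 = (0 + 0 + 0)\{a} → stopped
Bisimilarity quotient blocks:
  B0 = {m0, n0}
  B1 = {m1, n1}
  B2 = {m2, n2}
m0 ∈ B0, n0 ∈ B0 → same block

bisimilar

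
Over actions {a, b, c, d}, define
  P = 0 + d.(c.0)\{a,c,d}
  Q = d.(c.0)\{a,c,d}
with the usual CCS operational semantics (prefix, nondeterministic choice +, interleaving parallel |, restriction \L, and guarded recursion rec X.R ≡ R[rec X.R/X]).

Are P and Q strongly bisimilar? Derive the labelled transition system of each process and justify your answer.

Reachable graph of P (2 states):
  s0 = 0 + d.(c.0)\{a,c,d} :: —d→ s1
  s1 = (c.0)\{a,c,d} :: ∅
Reachable graph of Q (2 states):
  t0 = d.(c.0)\{a,c,d} :: —d→ t1
  t1 = (c.0)\{a,c,d} :: ∅
Partition-refinement fixed point:
  B0 = {s0, t0}
  B1 = {s1, t1}
s0 ∈ B0, t0 ∈ B0 → same block

YES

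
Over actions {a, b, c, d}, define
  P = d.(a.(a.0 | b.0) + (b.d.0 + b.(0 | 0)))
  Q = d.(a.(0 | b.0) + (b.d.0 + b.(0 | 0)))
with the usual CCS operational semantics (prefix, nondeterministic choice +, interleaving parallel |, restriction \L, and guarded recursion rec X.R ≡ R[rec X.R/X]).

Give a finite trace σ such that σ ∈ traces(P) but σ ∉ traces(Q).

daa

P's transition system — 8 states:
  p0 = d.(a.(a.0 | b.0) + (b.d.0 + b.(0 | 0))) :: --d--▸ p1
  p1 = a.(a.0 | b.0) + (b.d.0 + b.(0 | 0)) :: --a--▸ p2, --b--▸ p3, --b--▸ p4
  p2 = a.0 | b.0 :: --a--▸ p5, --b--▸ p6
  p3 = 0 | 0 :: ·
  p4 = d.0 :: --d--▸ p7
  p5 = 0 | b.0 :: --b--▸ p3
  p6 = a.0 | 0 :: --a--▸ p3
  p7 = 0 :: ·
Q's transition system — 6 states:
  q0 = d.(a.(0 | b.0) + (b.d.0 + b.(0 | 0))) :: --d--▸ q1
  q1 = a.(0 | b.0) + (b.d.0 + b.(0 | 0)) :: --a--▸ q2, --b--▸ q3, --b--▸ q4
  q2 = 0 | b.0 :: --b--▸ q3
  q3 = 0 | 0 :: ·
  q4 = d.0 :: --d--▸ q5
  q5 = 0 :: ·
Executing daa from P (initial set {p0}):
  after d @ step 1: {p1}
  after a @ step 2: {p2}
  after a @ step 3: {p5}
  P completes σ.
Executing daa from Q (initial set {q0}):
  after d @ step 1: {q1}
  after a @ step 2: {q2}
  after a @ step 3: ∅  — Q cannot continue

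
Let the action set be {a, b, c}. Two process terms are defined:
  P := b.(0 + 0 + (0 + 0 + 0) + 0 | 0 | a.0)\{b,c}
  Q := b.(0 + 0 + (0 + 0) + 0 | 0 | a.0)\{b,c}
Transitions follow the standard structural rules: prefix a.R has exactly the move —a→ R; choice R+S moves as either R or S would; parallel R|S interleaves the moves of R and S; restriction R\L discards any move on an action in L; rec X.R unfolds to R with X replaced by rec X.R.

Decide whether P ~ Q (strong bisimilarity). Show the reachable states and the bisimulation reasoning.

LTS(P): 3 reachable states
  s0 = b.(0 + 0 + (0 + 0 + 0) + 0 | 0 | a.0)\{b,c} | -b-> s1
  s1 = (0 + 0 + (0 + 0 + 0) + 0 | 0 | a.0)\{b,c} | -a-> s2
  s2 = (0 | 0 | 0)\{b,c} | (no moves)
LTS(Q): 3 reachable states
  t0 = b.(0 + 0 + (0 + 0) + 0 | 0 | a.0)\{b,c} | -b-> t1
  t1 = (0 + 0 + (0 + 0) + 0 | 0 | a.0)\{b,c} | -a-> t2
  t2 = (0 | 0 | 0)\{b,c} | (no moves)
Coarsest stable partition (strong bisimilarity classes):
  B0 = {s0, t0}
  B1 = {s1, t1}
  B2 = {s2, t2}
s0 ∈ B0, t0 ∈ B0 → same block

bisimilar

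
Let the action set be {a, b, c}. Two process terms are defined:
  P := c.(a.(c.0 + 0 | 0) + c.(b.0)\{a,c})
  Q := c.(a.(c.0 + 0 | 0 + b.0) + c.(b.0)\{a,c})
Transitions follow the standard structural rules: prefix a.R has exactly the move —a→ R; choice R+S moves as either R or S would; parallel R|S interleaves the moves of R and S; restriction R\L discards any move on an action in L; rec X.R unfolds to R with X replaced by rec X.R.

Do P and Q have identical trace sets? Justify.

LTS(P): 6 reachable states
  s0 = c.(a.(c.0 + 0 | 0) + c.(b.0)\{a,c}) → ··c··> s1
  s1 = a.(c.0 + 0 | 0) + c.(b.0)\{a,c} → ··a··> s2, ··c··> s3
  s2 = c.0 + 0 | 0 → ··c··> s4
  s3 = (b.0)\{a,c} → ··b··> s5
  s4 = 0 → deadlocked
  s5 = 0\{a,c} → deadlocked
LTS(Q): 6 reachable states
  t0 = c.(a.(c.0 + 0 | 0 + b.0) + c.(b.0)\{a,c}) → ··c··> t1
  t1 = a.(c.0 + 0 | 0 + b.0) + c.(b.0)\{a,c} → ··a··> t2, ··c··> t3
  t2 = c.0 + 0 | 0 + b.0 → ··b··> t4, ··c··> t4
  t3 = (b.0)\{a,c} → ··b··> t5
  t4 = 0 → deadlocked
  t5 = 0\{a,c} → deadlocked
Trace ⟨cab⟩ through Q, begin at {t0}:
  [1] c ⇒ {t1}
  [2] a ⇒ {t2}
  [3] b ⇒ {t4}
  Q completes σ.
Trace ⟨cab⟩ through P, begin at {s0}:
  [1] c ⇒ {s1}
  [2] a ⇒ {s2}
  [3] b ⇒ ∅ (P stuck)

traces(P) ≠ traces(Q) — witness ⟨cab⟩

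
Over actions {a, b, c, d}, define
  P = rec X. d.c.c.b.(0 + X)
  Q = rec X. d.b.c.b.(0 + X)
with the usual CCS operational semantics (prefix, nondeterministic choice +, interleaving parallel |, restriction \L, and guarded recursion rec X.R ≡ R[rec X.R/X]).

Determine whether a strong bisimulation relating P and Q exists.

LTS(P): 5 reachable states
  s0 = rec X. d.c.c.b.(0 + X) | —d→ s1
  s1 = c.c.b.(0 + (rec X. d.c.c.b.(0 + X))) | —c→ s2
  s2 = c.b.(0 + (rec X. d.c.c.b.(0 + X))) | —c→ s3
  s3 = b.(0 + (rec X. d.c.c.b.(0 + X))) | —b→ s4
  s4 = 0 + (rec X. d.c.c.b.(0 + X)) | —d→ s1
LTS(Q): 5 reachable states
  t0 = rec X. d.b.c.b.(0 + X) | —d→ t1
  t1 = b.c.b.(0 + (rec X. d.b.c.b.(0 + X))) | —b→ t2
  t2 = c.b.(0 + (rec X. d.b.c.b.(0 + X))) | —c→ t3
  t3 = b.(0 + (rec X. d.b.c.b.(0 + X))) | —b→ t4
  t4 = 0 + (rec X. d.b.c.b.(0 + X)) | —d→ t1
Coarsest stable partition (strong bisimilarity classes):
  B0 = {s0, s4}
  B1 = {s1}
  B2 = {s2}
  B3 = {s3}
  B4 = {t0, t4}
  B5 = {t1}
  B6 = {t2}
  B7 = {t3}
s0 ∈ B0, t0 ∈ B4 → different blocks

NO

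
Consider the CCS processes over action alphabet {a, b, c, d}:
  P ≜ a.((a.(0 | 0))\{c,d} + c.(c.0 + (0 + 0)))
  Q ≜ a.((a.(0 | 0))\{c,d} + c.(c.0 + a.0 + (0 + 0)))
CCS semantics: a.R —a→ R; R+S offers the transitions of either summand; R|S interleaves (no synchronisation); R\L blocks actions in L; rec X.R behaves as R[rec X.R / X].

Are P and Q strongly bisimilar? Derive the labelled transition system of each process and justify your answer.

Reachable graph of P (5 states):
  u0 = a.((a.(0 | 0))\{c,d} + c.(c.0 + (0 + 0))) :: ··a··> u1
  u1 = (a.(0 | 0))\{c,d} + c.(c.0 + (0 + 0)) :: ··a··> u2, ··c··> u3
  u2 = (0 | 0)\{c,d} :: ·
  u3 = c.0 + (0 + 0) :: ··c··> u4
  u4 = 0 :: ·
Reachable graph of Q (5 states):
  v0 = a.((a.(0 | 0))\{c,d} + c.(c.0 + a.0 + (0 + 0))) :: ··a··> v1
  v1 = (a.(0 | 0))\{c,d} + c.(c.0 + a.0 + (0 + 0)) :: ··a··> v2, ··c··> v3
  v2 = (0 | 0)\{c,d} :: ·
  v3 = c.0 + a.0 + (0 + 0) :: ··a··> v4, ··c··> v4
  v4 = 0 :: ·
Bisimilarity quotient blocks:
  B0 = {u0}
  B1 = {u1}
  B2 = {u3}
  B3 = {u2, u4, v2, v4}
  B4 = {v0}
  B5 = {v1}
  B6 = {v3}
u0 ∈ B0, v0 ∈ B4 → different blocks

not bisimilar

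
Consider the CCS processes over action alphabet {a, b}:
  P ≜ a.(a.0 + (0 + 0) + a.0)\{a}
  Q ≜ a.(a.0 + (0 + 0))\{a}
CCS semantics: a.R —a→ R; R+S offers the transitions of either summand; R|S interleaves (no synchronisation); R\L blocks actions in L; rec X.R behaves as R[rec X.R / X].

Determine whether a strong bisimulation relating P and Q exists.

bisimilar

Reachable graph of P (2 states):
  s0 = a.(a.0 + (0 + 0) + a.0)\{a} → ··a··> s1
  s1 = (a.0 + (0 + 0) + a.0)\{a} → ∅
Reachable graph of Q (2 states):
  t0 = a.(a.0 + (0 + 0))\{a} → ··a··> t1
  t1 = (a.0 + (0 + 0))\{a} → ∅
Coarsest stable partition (strong bisimilarity classes):
  B0 = {s0, t0}
  B1 = {s1, t1}
s0 ∈ B0, t0 ∈ B0 → same block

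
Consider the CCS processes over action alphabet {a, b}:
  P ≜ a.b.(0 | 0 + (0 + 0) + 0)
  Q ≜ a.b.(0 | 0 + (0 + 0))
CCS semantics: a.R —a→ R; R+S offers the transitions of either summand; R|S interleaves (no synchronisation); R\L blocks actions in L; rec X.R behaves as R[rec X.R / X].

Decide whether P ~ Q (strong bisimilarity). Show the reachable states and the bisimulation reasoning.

bisimilar

P's transition system — 3 states:
  m0 = a.b.(0 | 0 + (0 + 0) + 0) ⊢ --a--▸ m1
  m1 = b.(0 | 0 + (0 + 0) + 0) ⊢ --b--▸ m2
  m2 = 0 | 0 + (0 + 0) + 0 ⊢ ·
Q's transition system — 3 states:
  n0 = a.b.(0 | 0 + (0 + 0)) ⊢ --a--▸ n1
  n1 = b.(0 | 0 + (0 + 0)) ⊢ --b--▸ n2
  n2 = 0 | 0 + (0 + 0) ⊢ ·
Partition-refinement fixed point:
  B0 = {m0, n0}
  B1 = {m1, n1}
  B2 = {m2, n2}
m0 ∈ B0, n0 ∈ B0 → same block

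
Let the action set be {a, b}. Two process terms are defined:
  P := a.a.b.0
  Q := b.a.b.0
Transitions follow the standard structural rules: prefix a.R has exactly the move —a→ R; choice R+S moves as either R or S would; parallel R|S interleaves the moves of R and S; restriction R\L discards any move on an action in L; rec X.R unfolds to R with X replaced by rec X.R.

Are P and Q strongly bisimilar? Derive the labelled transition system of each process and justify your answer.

NO

P's transition system — 4 states:
  p0 = a.a.b.0 → --a--▸ p1
  p1 = a.b.0 → --a--▸ p2
  p2 = b.0 → --b--▸ p3
  p3 = 0 → ∅
Q's transition system — 4 states:
  q0 = b.a.b.0 → --b--▸ q1
  q1 = a.b.0 → --a--▸ q2
  q2 = b.0 → --b--▸ q3
  q3 = 0 → ∅
Coarsest stable partition (strong bisimilarity classes):
  B0 = {p0}
  B1 = {p1, q1}
  B2 = {p2, q2}
  B3 = {p3, q3}
  B4 = {q0}
p0 ∈ B0, q0 ∈ B4 → different blocks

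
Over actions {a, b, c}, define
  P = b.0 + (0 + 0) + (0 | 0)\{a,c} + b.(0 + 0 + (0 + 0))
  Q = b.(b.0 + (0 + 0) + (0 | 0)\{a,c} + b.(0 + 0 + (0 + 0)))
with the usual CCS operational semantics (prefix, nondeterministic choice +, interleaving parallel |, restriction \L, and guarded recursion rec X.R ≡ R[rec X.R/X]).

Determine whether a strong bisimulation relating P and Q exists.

Reachable graph of P (3 states):
  p0 = b.0 + (0 + 0) + (0 | 0)\{a,c} + b.(0 + 0 + (0 + 0)) :: --b--▸ p1, --b--▸ p2
  p1 = 0 :: stopped
  p2 = 0 + 0 + (0 + 0) :: stopped
Reachable graph of Q (4 states):
  q0 = b.(b.0 + (0 + 0) + (0 | 0)\{a,c} + b.(0 + 0 + (0 + 0))) :: --b--▸ q1
  q1 = b.0 + (0 + 0) + (0 | 0)\{a,c} + b.(0 + 0 + (0 + 0)) :: --b--▸ q2, --b--▸ q3
  q2 = 0 :: stopped
  q3 = 0 + 0 + (0 + 0) :: stopped
Partition-refinement fixed point:
  B0 = {p0, q1}
  B1 = {p1, p2, q2, q3}
  B2 = {q0}
p0 ∈ B0, q0 ∈ B2 → different blocks

P ≁ Q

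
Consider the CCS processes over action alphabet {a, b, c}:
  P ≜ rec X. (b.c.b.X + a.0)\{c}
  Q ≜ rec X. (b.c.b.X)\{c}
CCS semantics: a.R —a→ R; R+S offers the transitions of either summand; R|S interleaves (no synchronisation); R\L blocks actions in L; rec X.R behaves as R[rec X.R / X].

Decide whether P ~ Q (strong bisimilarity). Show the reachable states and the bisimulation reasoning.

LTS(P): 3 reachable states
  p0 = rec X. (b.c.b.X + a.0)\{c} :: —a→ p1, —b→ p2
  p1 = 0\{c} :: ·
  p2 = (c.b.(rec X. (b.c.b.X + a.0)\{c}))\{c} :: ·
LTS(Q): 2 reachable states
  q0 = rec X. (b.c.b.X)\{c} :: —b→ q1
  q1 = (c.b.(rec X. (b.c.b.X)\{c}))\{c} :: ·
Partition-refinement fixed point:
  B0 = {p0}
  B1 = {p1, p2, q1}
  B2 = {q0}
p0 ∈ B0, q0 ∈ B2 → different blocks

P ≁ Q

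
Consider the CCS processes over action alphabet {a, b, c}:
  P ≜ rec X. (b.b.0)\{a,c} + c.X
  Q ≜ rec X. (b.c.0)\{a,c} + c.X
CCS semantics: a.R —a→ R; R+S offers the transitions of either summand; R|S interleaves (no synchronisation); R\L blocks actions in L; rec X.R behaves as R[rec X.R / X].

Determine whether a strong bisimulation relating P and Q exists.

Reachable graph of P (3 states):
  p0 = rec X. (b.b.0)\{a,c} + c.X :: -b-> p1, -c-> p0
  p1 = (b.0)\{a,c} :: -b-> p2
  p2 = 0\{a,c} :: stopped
Reachable graph of Q (2 states):
  q0 = rec X. (b.c.0)\{a,c} + c.X :: -b-> q1, -c-> q0
  q1 = (c.0)\{a,c} :: stopped
Partition-refinement fixed point:
  B0 = {p0}
  B1 = {p1}
  B2 = {p2, q1}
  B3 = {q0}
p0 ∈ B0, q0 ∈ B3 → different blocks

NO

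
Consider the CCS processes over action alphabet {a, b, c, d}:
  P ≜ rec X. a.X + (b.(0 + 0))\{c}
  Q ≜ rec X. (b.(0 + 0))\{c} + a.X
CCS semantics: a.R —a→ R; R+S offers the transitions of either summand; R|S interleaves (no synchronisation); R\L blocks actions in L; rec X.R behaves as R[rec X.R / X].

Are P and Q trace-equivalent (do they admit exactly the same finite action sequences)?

LTS(P): 2 reachable states
  m0 = rec X. a.X + (b.(0 + 0))\{c} → =a=> m0, =b=> m1
  m1 = (0 + 0)\{c} → ·
LTS(Q): 2 reachable states
  n0 = rec X. (b.(0 + 0))\{c} + a.X → =a=> n0, =b=> n1
  n1 = (0 + 0)\{c} → ·
Coarsest stable partition (strong bisimilarity classes):
  B0 = {m0, n0}
  B1 = {m1, n1}
m0 ∈ B0, n0 ∈ B0 → same block
Bisimilar ⇒ trace-equivalent.

traces(P) = traces(Q)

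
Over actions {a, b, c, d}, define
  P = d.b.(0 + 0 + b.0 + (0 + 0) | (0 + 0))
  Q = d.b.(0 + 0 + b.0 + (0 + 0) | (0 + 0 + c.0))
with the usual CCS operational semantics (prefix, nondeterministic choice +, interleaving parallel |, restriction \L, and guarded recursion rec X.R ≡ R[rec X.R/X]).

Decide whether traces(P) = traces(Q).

Reachable graph of P (4 states):
  m0 = d.b.(0 + 0 + b.0 + (0 + 0) | (0 + 0)) :: -d-> m1
  m1 = b.(0 + 0 + b.0 + (0 + 0) | (0 + 0)) :: -b-> m2
  m2 = 0 + 0 + b.0 + (0 + 0) | (0 + 0) :: -b-> m3
  m3 = 0 :: ·
Reachable graph of Q (5 states):
  n0 = d.b.(0 + 0 + b.0 + (0 + 0) | (0 + 0 + c.0)) :: -d-> n1
  n1 = b.(0 + 0 + b.0 + (0 + 0) | (0 + 0 + c.0)) :: -b-> n2
  n2 = 0 + 0 + b.0 + (0 + 0) | (0 + 0 + c.0) :: -b-> n3, -c-> n4
  n3 = 0 :: ·
  n4 = (0 + 0) | 0 :: ·
Executing dbc from Q (initial set {n0}):
  step 1 (d): {n1}
  step 2 (b): {n2}
  step 3 (c): {n4}
  Q completes σ.
Executing dbc from P (initial set {m0}):
  step 1 (d): {m1}
  step 2 (b): {m2}
  step 3 (c): ∅ (P stuck)

NO — witness ⟨dbc⟩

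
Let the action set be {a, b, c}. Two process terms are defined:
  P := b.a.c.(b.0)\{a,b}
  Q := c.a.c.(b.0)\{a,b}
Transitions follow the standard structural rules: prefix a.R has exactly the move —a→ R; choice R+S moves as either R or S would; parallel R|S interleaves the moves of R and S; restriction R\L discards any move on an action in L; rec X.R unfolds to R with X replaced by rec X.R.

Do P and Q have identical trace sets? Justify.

P's transition system — 4 states:
  s0 = b.a.c.(b.0)\{a,b} ⊢ --b--▸ s1
  s1 = a.c.(b.0)\{a,b} ⊢ --a--▸ s2
  s2 = c.(b.0)\{a,b} ⊢ --c--▸ s3
  s3 = (b.0)\{a,b} ⊢ ·
Q's transition system — 4 states:
  t0 = c.a.c.(b.0)\{a,b} ⊢ --c--▸ t1
  t1 = a.c.(b.0)\{a,b} ⊢ --a--▸ t2
  t2 = c.(b.0)\{a,b} ⊢ --c--▸ t3
  t3 = (b.0)\{a,b} ⊢ ·
Executing b from P (initial set {s0}):
  [1] b ⇒ {s1}
  — P admits the full trace.
Executing b from Q (initial set {t0}):
  [1] b ⇒ ∅ (Q stuck)

traces(P) ≠ traces(Q) — witness ⟨b⟩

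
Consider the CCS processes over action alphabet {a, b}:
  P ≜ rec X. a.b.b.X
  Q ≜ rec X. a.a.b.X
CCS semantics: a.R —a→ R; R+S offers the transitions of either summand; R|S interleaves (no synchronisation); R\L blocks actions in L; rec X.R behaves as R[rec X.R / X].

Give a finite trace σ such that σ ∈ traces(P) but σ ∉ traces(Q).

P's transition system — 3 states:
  u0 = rec X. a.b.b.X has moves =a=> u1
  u1 = b.b.(rec X. a.b.b.X) has moves =b=> u2
  u2 = b.(rec X. a.b.b.X) has moves =b=> u0
Q's transition system — 3 states:
  v0 = rec X. a.a.b.X has moves =a=> v1
  v1 = a.b.(rec X. a.a.b.X) has moves =a=> v2
  v2 = b.(rec X. a.a.b.X) has moves =b=> v0
Executing ab from P (initial set {u0}):
  after a @ step 1: {u1}
  after b @ step 2: {u2}
  ✓ P
Executing ab from Q (initial set {v0}):
  after a @ step 1: {v1}
  after b @ step 2: no successor for Q

ab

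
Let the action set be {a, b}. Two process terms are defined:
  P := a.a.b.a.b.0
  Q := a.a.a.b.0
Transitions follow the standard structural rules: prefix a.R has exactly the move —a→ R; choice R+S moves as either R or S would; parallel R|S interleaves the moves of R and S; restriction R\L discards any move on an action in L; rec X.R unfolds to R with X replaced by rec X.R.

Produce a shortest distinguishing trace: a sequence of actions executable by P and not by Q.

aab

Reachable graph of P (6 states):
  s0 = a.a.b.a.b.0 has moves --a--▸ s1
  s1 = a.b.a.b.0 has moves --a--▸ s2
  s2 = b.a.b.0 has moves --b--▸ s3
  s3 = a.b.0 has moves --a--▸ s4
  s4 = b.0 has moves --b--▸ s5
  s5 = 0 has moves ∅
Reachable graph of Q (5 states):
  t0 = a.a.a.b.0 has moves --a--▸ t1
  t1 = a.a.b.0 has moves --a--▸ t2
  t2 = a.b.0 has moves --a--▸ t3
  t3 = b.0 has moves --b--▸ t4
  t4 = 0 has moves ∅
Trace ⟨aab⟩ through P, begin at {s0}:
  [1] a ⇒ {s1}
  [2] a ⇒ {s2}
  [3] b ⇒ {s3}
  — P admits the full trace.
Trace ⟨aab⟩ through Q, begin at {t0}:
  [1] a ⇒ {t1}
  [2] a ⇒ {t2}
  [3] b ⇒ no successor for Q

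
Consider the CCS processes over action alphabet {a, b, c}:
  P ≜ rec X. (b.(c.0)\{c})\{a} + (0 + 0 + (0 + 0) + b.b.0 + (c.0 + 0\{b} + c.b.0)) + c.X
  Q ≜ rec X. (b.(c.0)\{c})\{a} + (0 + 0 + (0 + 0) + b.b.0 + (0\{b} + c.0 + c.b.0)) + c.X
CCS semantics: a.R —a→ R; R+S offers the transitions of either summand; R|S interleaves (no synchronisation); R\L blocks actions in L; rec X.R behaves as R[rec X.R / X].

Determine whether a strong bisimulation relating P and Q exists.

Reachable graph of P (4 states):
  s0 = rec X. (b.(c.0)\{c})\{a} + (0 + 0 + (0 + 0) + b.b.0 + (c.0 + 0\{b} + c.b.0)) + c.X ⊢ —b→ s1, —b→ s2, —c→ s0, —c→ s2, —c→ s3
  s1 = (c.0)\{c}\{a} ⊢ deadlocked
  s2 = b.0 ⊢ —b→ s3
  s3 = 0 ⊢ deadlocked
Reachable graph of Q (4 states):
  t0 = rec X. (b.(c.0)\{c})\{a} + (0 + 0 + (0 + 0) + b.b.0 + (0\{b} + c.0 + c.b.0)) + c.X ⊢ —b→ t1, —b→ t2, —c→ t0, —c→ t2, —c→ t3
  t1 = (c.0)\{c}\{a} ⊢ deadlocked
  t2 = b.0 ⊢ —b→ t3
  t3 = 0 ⊢ deadlocked
Coarsest stable partition (strong bisimilarity classes):
  B0 = {s0, t0}
  B1 = {s2, t2}
  B2 = {s1, s3, t1, t3}
s0 ∈ B0, t0 ∈ B0 → same block

P ~ Q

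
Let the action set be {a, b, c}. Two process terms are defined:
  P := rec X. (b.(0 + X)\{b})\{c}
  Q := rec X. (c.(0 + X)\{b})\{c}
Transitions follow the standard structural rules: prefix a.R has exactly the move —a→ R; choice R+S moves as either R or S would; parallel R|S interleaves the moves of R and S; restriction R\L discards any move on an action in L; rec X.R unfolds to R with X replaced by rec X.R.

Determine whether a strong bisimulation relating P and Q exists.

Reachable graph of P (2 states):
  u0 = rec X. (b.(0 + X)\{b})\{c} → -b-> u1
  u1 = (0 + (rec X. (b.(0 + X)\{b})\{c}))\{b}\{c} → ·
Reachable graph of Q (1 states):
  v0 = rec X. (c.(0 + X)\{b})\{c} → ·
Coarsest stable partition (strong bisimilarity classes):
  B0 = {u0}
  B1 = {u1, v0}
u0 ∈ B0, v0 ∈ B1 → different blocks

NO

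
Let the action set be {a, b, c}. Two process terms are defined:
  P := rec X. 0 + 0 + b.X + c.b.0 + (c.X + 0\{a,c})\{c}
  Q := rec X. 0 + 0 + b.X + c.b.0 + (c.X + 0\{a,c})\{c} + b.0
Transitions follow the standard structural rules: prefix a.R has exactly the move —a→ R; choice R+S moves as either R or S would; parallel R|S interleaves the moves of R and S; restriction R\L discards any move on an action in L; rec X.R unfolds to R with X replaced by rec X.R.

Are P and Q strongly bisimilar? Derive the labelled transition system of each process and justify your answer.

NO

Reachable graph of P (3 states):
  u0 = rec X. 0 + 0 + b.X + c.b.0 + (c.X + 0\{a,c})\{c} has moves —b→ u0, —c→ u1
  u1 = b.0 has moves —b→ u2
  u2 = 0 has moves deadlocked
Reachable graph of Q (3 states):
  v0 = rec X. 0 + 0 + b.X + c.b.0 + (c.X + 0\{a,c})\{c} + b.0 has moves —b→ v0, —b→ v1, —c→ v2
  v1 = 0 has moves deadlocked
  v2 = b.0 has moves —b→ v1
Coarsest stable partition (strong bisimilarity classes):
  B0 = {u0}
  B1 = {u1, v2}
  B2 = {u2, v1}
  B3 = {v0}
u0 ∈ B0, v0 ∈ B3 → different blocks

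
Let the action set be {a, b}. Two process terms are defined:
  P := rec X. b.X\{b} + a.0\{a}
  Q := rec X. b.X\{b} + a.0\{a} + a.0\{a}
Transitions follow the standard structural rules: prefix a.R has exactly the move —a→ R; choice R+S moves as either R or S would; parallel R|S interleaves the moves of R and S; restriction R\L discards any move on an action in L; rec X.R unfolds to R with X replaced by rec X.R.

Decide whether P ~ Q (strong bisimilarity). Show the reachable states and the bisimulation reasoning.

LTS(P): 4 reachable states
  p0 = rec X. b.X\{b} + a.0\{a} | -a-> p1, -b-> p2
  p1 = 0\{a} | deadlocked
  p2 = (rec X. b.X\{b} + a.0\{a})\{b} | -a-> p3
  p3 = 0\{a}\{b} | deadlocked
LTS(Q): 4 reachable states
  q0 = rec X. b.X\{b} + a.0\{a} + a.0\{a} | -a-> q1, -b-> q2
  q1 = 0\{a} | deadlocked
  q2 = (rec X. b.X\{b} + a.0\{a} + a.0\{a})\{b} | -a-> q3
  q3 = 0\{a}\{b} | deadlocked
Coarsest stable partition (strong bisimilarity classes):
  B0 = {p0, q0}
  B1 = {p1, p3, q1, q3}
  B2 = {p2, q2}
p0 ∈ B0, q0 ∈ B0 → same block

P ~ Q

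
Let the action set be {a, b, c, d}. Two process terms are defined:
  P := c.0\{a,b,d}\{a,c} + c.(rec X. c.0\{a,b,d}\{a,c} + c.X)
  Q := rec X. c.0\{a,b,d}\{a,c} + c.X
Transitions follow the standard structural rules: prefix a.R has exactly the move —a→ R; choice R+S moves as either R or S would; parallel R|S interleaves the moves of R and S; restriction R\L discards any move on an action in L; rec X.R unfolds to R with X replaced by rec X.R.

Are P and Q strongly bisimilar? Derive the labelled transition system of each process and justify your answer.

P ~ Q

Reachable graph of P (3 states):
  m0 = c.0\{a,b,d}\{a,c} + c.(rec X. c.0\{a,b,d}\{a,c} + c.X) :: -c-> m1, -c-> m2
  m1 = 0\{a,b,d}\{a,c} :: (no moves)
  m2 = rec X. c.0\{a,b,d}\{a,c} + c.X :: -c-> m1, -c-> m2
Reachable graph of Q (2 states):
  n0 = rec X. c.0\{a,b,d}\{a,c} + c.X :: -c-> n0, -c-> n1
  n1 = 0\{a,b,d}\{a,c} :: (no moves)
Bisimilarity quotient blocks:
  B0 = {m0, m2, n0}
  B1 = {m1, n1}
m0 ∈ B0, n0 ∈ B0 → same block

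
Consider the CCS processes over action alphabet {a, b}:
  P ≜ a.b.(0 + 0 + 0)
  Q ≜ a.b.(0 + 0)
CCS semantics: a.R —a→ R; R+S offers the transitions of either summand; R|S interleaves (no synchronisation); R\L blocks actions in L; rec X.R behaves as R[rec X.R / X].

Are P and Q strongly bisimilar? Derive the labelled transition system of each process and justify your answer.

Reachable graph of P (3 states):
  p0 = a.b.(0 + 0 + 0) has moves --a--▸ p1
  p1 = b.(0 + 0 + 0) has moves --b--▸ p2
  p2 = 0 + 0 + 0 has moves ∅
Reachable graph of Q (3 states):
  q0 = a.b.(0 + 0) has moves --a--▸ q1
  q1 = b.(0 + 0) has moves --b--▸ q2
  q2 = 0 + 0 has moves ∅
Coarsest stable partition (strong bisimilarity classes):
  B0 = {p0, q0}
  B1 = {p1, q1}
  B2 = {p2, q2}
p0 ∈ B0, q0 ∈ B0 → same block

P ~ Q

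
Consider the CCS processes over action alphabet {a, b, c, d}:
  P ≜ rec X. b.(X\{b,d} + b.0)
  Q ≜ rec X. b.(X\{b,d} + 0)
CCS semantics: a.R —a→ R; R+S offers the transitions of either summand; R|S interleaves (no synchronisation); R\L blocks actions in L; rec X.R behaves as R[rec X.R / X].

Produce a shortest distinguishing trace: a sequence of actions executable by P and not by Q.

bb

LTS(P): 3 reachable states
  u0 = rec X. b.(X\{b,d} + b.0) | =b=> u1
  u1 = (rec X. b.(X\{b,d} + b.0))\{b,d} + b.0 | =b=> u2
  u2 = 0 | ·
LTS(Q): 2 reachable states
  v0 = rec X. b.(X\{b,d} + 0) | =b=> v1
  v1 = (rec X. b.(X\{b,d} + 0))\{b,d} + 0 | ·
Executing bb from P (initial set {u0}):
  [1] b ⇒ {u1}
  [2] b ⇒ {u2}
  — P admits the full trace.
Executing bb from Q (initial set {v0}):
  [1] b ⇒ {v1}
  [2] b ⇒ ∅  — Q cannot continue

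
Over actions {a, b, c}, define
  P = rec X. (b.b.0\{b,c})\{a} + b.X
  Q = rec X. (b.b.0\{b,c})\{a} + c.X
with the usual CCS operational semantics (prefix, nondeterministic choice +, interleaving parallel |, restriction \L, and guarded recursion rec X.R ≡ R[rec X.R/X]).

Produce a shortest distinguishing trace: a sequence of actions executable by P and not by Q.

bbb

P's transition system — 3 states:
  s0 = rec X. (b.b.0\{b,c})\{a} + b.X ⊢ —b→ s0, —b→ s1
  s1 = (b.0\{b,c})\{a} ⊢ —b→ s2
  s2 = 0\{b,c}\{a} ⊢ (no moves)
Q's transition system — 3 states:
  t0 = rec X. (b.b.0\{b,c})\{a} + c.X ⊢ —b→ t1, —c→ t0
  t1 = (b.0\{b,c})\{a} ⊢ —b→ t2
  t2 = 0\{b,c}\{a} ⊢ (no moves)
Run σ = ⟨bbb⟩ on P: start {s0}
  [1] b ⇒ {s0, s1}
  [2] b ⇒ {s0, s1, s2}
  [3] b ⇒ {s0, s1, s2}
  — P admits the full trace.
Run σ = ⟨bbb⟩ on Q: start {t0}
  [1] b ⇒ {t1}
  [2] b ⇒ {t2}
  [3] b ⇒ ∅ (Q stuck)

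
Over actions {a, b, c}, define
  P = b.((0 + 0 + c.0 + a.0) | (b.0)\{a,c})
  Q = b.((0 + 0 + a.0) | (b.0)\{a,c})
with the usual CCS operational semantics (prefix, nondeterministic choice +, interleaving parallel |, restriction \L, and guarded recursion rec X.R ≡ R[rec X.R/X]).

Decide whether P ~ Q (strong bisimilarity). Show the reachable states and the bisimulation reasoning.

not bisimilar

Reachable graph of P (5 states):
  s0 = b.((0 + 0 + c.0 + a.0) | (b.0)\{a,c}) has moves =b=> s1
  s1 = (0 + 0 + c.0 + a.0) | (b.0)\{a,c} has moves =a=> s2, =b=> s3, =c=> s2
  s2 = 0 | (b.0)\{a,c} has moves =b=> s4
  s3 = (0 + 0 + c.0 + a.0) | 0\{a,c} has moves =a=> s4, =c=> s4
  s4 = 0 | 0\{a,c} has moves ∅
Reachable graph of Q (5 states):
  t0 = b.((0 + 0 + a.0) | (b.0)\{a,c}) has moves =b=> t1
  t1 = (0 + 0 + a.0) | (b.0)\{a,c} has moves =a=> t2, =b=> t3
  t2 = 0 | (b.0)\{a,c} has moves =b=> t4
  t3 = (0 + 0 + a.0) | 0\{a,c} has moves =a=> t4
  t4 = 0 | 0\{a,c} has moves ∅
Coarsest stable partition (strong bisimilarity classes):
  B0 = {s0}
  B1 = {s1}
  B2 = {s2, t2}
  B3 = {s4, t4}
  B4 = {s3}
  B5 = {t0}
  B6 = {t1}
  B7 = {t3}
s0 ∈ B0, t0 ∈ B5 → different blocks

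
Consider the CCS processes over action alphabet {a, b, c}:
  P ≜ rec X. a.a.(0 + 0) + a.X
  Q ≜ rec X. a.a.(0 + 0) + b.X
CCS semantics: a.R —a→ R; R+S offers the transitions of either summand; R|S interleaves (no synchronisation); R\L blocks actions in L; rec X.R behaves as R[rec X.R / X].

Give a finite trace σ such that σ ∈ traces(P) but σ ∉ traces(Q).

aaa

P's transition system — 3 states:
  p0 = rec X. a.a.(0 + 0) + a.X has moves --a--▸ p0, --a--▸ p1
  p1 = a.(0 + 0) has moves --a--▸ p2
  p2 = 0 + 0 has moves stopped
Q's transition system — 3 states:
  q0 = rec X. a.a.(0 + 0) + b.X has moves --a--▸ q1, --b--▸ q0
  q1 = a.(0 + 0) has moves --a--▸ q2
  q2 = 0 + 0 has moves stopped
Trace ⟨aaa⟩ through P, begin at {p0}:
  [1] a ⇒ {p0, p1}
  [2] a ⇒ {p0, p1, p2}
  [3] a ⇒ {p0, p1, p2}
  — P admits the full trace.
Trace ⟨aaa⟩ through Q, begin at {q0}:
  [1] a ⇒ {q1}
  [2] a ⇒ {q2}
  [3] a ⇒ no successor for Q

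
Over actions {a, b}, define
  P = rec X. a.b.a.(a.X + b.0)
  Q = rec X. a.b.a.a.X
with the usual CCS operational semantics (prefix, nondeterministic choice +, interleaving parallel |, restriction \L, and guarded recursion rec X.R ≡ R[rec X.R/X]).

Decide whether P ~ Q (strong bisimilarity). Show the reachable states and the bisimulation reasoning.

P ≁ Q

Reachable graph of P (5 states):
  u0 = rec X. a.b.a.(a.X + b.0) → —a→ u1
  u1 = b.a.(a.(rec X. a.b.a.(a.X + b.0)) + b.0) → —b→ u2
  u2 = a.(a.(rec X. a.b.a.(a.X + b.0)) + b.0) → —a→ u3
  u3 = a.(rec X. a.b.a.(a.X + b.0)) + b.0 → —a→ u0, —b→ u4
  u4 = 0 → stopped
Reachable graph of Q (4 states):
  v0 = rec X. a.b.a.a.X → —a→ v1
  v1 = b.a.a.(rec X. a.b.a.a.X) → —b→ v2
  v2 = a.a.(rec X. a.b.a.a.X) → —a→ v3
  v3 = a.(rec X. a.b.a.a.X) → —a→ v0
Bisimilarity quotient blocks:
  B0 = {u0}
  B1 = {u1}
  B2 = {u2}
  B3 = {u3}
  B4 = {u4}
  B5 = {v0}
  B6 = {v1}
  B7 = {v2}
  B8 = {v3}
u0 ∈ B0, v0 ∈ B5 → different blocks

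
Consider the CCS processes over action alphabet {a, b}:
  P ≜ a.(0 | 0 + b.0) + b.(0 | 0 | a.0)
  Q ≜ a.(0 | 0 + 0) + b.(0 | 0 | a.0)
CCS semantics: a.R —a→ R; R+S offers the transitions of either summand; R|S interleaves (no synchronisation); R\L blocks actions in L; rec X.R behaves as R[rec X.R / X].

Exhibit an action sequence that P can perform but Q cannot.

LTS(P): 5 reachable states
  m0 = a.(0 | 0 + b.0) + b.(0 | 0 | a.0) has moves =a=> m1, =b=> m2
  m1 = 0 | 0 + b.0 has moves =b=> m3
  m2 = 0 | 0 | a.0 has moves =a=> m4
  m3 = 0 has moves ·
  m4 = 0 | 0 | 0 has moves ·
LTS(Q): 4 reachable states
  n0 = a.(0 | 0 + 0) + b.(0 | 0 | a.0) has moves =a=> n1, =b=> n2
  n1 = 0 | 0 + 0 has moves ·
  n2 = 0 | 0 | a.0 has moves =a=> n3
  n3 = 0 | 0 | 0 has moves ·
Executing ab from P (initial set {m0}):
  step 1 (a): {m1}
  step 2 (b): {m3}
  — P admits the full trace.
Executing ab from Q (initial set {n0}):
  step 1 (a): {n1}
  step 2 (b): ∅  — Q cannot continue

ab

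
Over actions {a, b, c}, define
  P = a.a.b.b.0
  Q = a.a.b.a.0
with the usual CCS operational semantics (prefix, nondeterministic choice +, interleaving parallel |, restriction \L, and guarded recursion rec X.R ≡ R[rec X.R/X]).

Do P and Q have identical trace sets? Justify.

NO — witness ⟨aabb⟩

LTS(P): 5 reachable states
  p0 = a.a.b.b.0 has moves --a--▸ p1
  p1 = a.b.b.0 has moves --a--▸ p2
  p2 = b.b.0 has moves --b--▸ p3
  p3 = b.0 has moves --b--▸ p4
  p4 = 0 has moves ∅
LTS(Q): 5 reachable states
  q0 = a.a.b.a.0 has moves --a--▸ q1
  q1 = a.b.a.0 has moves --a--▸ q2
  q2 = b.a.0 has moves --b--▸ q3
  q3 = a.0 has moves --a--▸ q4
  q4 = 0 has moves ∅
Executing aabb from P (initial set {p0}):
  step 1 (a): {p1}
  step 2 (a): {p2}
  step 3 (b): {p3}
  step 4 (b): {p4}
  — P admits the full trace.
Executing aabb from Q (initial set {q0}):
  step 1 (a): {q1}
  step 2 (a): {q2}
  step 3 (b): {q3}
  step 4 (b): ∅  — Q cannot continue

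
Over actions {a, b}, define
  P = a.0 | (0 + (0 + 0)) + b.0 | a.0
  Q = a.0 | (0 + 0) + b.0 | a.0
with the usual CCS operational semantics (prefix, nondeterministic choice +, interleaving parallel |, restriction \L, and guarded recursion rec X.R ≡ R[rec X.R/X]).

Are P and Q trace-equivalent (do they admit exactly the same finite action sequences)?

P's transition system — 5 states:
  u0 = a.0 | (0 + (0 + 0)) + b.0 | a.0 | ··a··> u1, ··a··> u2, ··b··> u3
  u1 = 0 | (0 + (0 + 0)) | stopped
  u2 = b.0 | 0 | ··b··> u4
  u3 = 0 | a.0 | ··a··> u4
  u4 = 0 | 0 | stopped
Q's transition system — 5 states:
  v0 = a.0 | (0 + 0) + b.0 | a.0 | ··a··> v1, ··a··> v2, ··b··> v3
  v1 = 0 | (0 + 0) | stopped
  v2 = b.0 | 0 | ··b··> v4
  v3 = 0 | a.0 | ··a··> v4
  v4 = 0 | 0 | stopped
Bisimilarity quotient blocks:
  B0 = {u0, v0}
  B1 = {u3, v3}
  B2 = {u1, u4, v1, v4}
  B3 = {u2, v2}
u0 ∈ B0, v0 ∈ B0 → same block
Bisimilar ⇒ trace-equivalent.

trace-equivalent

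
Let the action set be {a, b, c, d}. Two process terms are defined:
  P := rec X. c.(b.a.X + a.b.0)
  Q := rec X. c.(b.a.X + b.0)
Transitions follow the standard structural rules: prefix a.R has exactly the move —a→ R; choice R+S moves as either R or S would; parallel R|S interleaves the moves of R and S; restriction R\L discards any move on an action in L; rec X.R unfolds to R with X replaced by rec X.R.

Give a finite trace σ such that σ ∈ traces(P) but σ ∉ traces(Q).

LTS(P): 5 reachable states
  s0 = rec X. c.(b.a.X + a.b.0) | -c-> s1
  s1 = b.a.(rec X. c.(b.a.X + a.b.0)) + a.b.0 | -a-> s2, -b-> s3
  s2 = b.0 | -b-> s4
  s3 = a.(rec X. c.(b.a.X + a.b.0)) | -a-> s0
  s4 = 0 | deadlocked
LTS(Q): 4 reachable states
  t0 = rec X. c.(b.a.X + b.0) | -c-> t1
  t1 = b.a.(rec X. c.(b.a.X + b.0)) + b.0 | -b-> t2, -b-> t3
  t2 = 0 | deadlocked
  t3 = a.(rec X. c.(b.a.X + b.0)) | -a-> t0
Trace ⟨ca⟩ through P, begin at {s0}:
  step 1 (c): {s1}
  step 2 (a): {s2}
  ✓ P
Trace ⟨ca⟩ through Q, begin at {t0}:
  step 1 (c): {t1}
  step 2 (a): ∅  — Q cannot continue

ca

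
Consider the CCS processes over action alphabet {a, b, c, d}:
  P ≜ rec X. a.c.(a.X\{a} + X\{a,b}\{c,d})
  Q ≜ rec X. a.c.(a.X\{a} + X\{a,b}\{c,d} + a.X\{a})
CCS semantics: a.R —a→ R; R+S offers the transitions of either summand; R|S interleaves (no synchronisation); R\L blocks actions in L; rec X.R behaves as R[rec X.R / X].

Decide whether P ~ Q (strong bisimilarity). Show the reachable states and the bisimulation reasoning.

P ~ Q

Reachable graph of P (4 states):
  p0 = rec X. a.c.(a.X\{a} + X\{a,b}\{c,d}) :: -a-> p1
  p1 = c.(a.(rec X. a.c.(a.X\{a} + X\{a,b}\{c,d}))\{a} + (rec X. a.c.(a.X\{a} + X\{a,b}\{c,d}))\{a,b}\{c,d}) :: -c-> p2
  p2 = a.(rec X. a.c.(a.X\{a} + X\{a,b}\{c,d}))\{a} + (rec X. a.c.(a.X\{a} + X\{a,b}\{c,d}))\{a,b}\{c,d} :: -a-> p3
  p3 = (rec X. a.c.(a.X\{a} + X\{a,b}\{c,d}))\{a} :: deadlocked
Reachable graph of Q (4 states):
  q0 = rec X. a.c.(a.X\{a} + X\{a,b}\{c,d} + a.X\{a}) :: -a-> q1
  q1 = c.(a.(rec X. a.c.(a.X\{a} + X\{a,b}\{c,d} + a.X\{a}))\{a} + (rec X. a.c.(a.X\{a} + X\{a,b}\{c,d} + a.X\{a}))\{a,b}\{c,d} + a.(rec X. a.c.(a.X\{a} + X\{a,b}\{c,d} + a.X\{a}))\{a}) :: -c-> q2
  q2 = a.(rec X. a.c.(a.X\{a} + X\{a,b}\{c,d} + a.X\{a}))\{a} + (rec X. a.c.(a.X\{a} + X\{a,b}\{c,d} + a.X\{a}))\{a,b}\{c,d} + a.(rec X. a.c.(a.X\{a} + X\{a,b}\{c,d} + a.X\{a}))\{a} :: -a-> q3
  q3 = (rec X. a.c.(a.X\{a} + X\{a,b}\{c,d} + a.X\{a}))\{a} :: deadlocked
Coarsest stable partition (strong bisimilarity classes):
  B0 = {p0, q0}
  B1 = {p1, q1}
  B2 = {p2, q2}
  B3 = {p3, q3}
p0 ∈ B0, q0 ∈ B0 → same block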